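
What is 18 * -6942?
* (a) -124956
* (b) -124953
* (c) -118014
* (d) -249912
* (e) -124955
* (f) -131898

18 * -6942 = -124956
a) -124956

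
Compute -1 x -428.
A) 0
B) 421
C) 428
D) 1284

-1 * -428 = 428
C) 428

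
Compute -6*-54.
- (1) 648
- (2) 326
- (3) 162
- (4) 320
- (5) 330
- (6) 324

-6 * -54 = 324
6) 324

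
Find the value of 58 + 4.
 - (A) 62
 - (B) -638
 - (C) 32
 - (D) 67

58 + 4 = 62
A) 62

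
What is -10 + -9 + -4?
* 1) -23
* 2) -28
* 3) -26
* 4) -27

First: -10 + -9 = -19
Then: -19 + -4 = -23
1) -23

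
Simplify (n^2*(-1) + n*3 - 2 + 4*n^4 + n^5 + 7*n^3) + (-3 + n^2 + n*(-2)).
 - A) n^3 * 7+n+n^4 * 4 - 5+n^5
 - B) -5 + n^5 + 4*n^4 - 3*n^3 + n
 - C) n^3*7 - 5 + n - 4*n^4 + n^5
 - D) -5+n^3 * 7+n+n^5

Adding the polynomials and combining like terms:
(n^2*(-1) + n*3 - 2 + 4*n^4 + n^5 + 7*n^3) + (-3 + n^2 + n*(-2))
= n^3 * 7+n+n^4 * 4 - 5+n^5
A) n^3 * 7+n+n^4 * 4 - 5+n^5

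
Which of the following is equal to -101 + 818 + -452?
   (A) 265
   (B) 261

First: -101 + 818 = 717
Then: 717 + -452 = 265
A) 265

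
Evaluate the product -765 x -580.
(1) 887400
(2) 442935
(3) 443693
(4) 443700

-765 * -580 = 443700
4) 443700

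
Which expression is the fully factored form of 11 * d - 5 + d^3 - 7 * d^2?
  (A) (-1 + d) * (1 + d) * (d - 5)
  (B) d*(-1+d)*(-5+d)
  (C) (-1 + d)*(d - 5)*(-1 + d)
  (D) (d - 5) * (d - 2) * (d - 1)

We need to factor 11 * d - 5 + d^3 - 7 * d^2.
The factored form is (-1 + d)*(d - 5)*(-1 + d).
C) (-1 + d)*(d - 5)*(-1 + d)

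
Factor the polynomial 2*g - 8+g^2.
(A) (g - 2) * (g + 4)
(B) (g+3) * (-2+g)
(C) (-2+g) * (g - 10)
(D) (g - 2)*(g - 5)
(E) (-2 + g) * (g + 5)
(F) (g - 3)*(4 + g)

We need to factor 2*g - 8+g^2.
The factored form is (g - 2) * (g + 4).
A) (g - 2) * (g + 4)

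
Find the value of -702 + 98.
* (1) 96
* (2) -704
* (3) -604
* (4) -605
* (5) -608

-702 + 98 = -604
3) -604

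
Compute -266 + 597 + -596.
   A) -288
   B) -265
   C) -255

First: -266 + 597 = 331
Then: 331 + -596 = -265
B) -265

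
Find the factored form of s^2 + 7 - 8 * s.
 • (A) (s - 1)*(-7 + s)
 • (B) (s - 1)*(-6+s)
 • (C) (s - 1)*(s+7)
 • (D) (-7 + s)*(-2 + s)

We need to factor s^2 + 7 - 8 * s.
The factored form is (s - 1)*(-7 + s).
A) (s - 1)*(-7 + s)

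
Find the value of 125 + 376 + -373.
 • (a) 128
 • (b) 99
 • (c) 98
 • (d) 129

First: 125 + 376 = 501
Then: 501 + -373 = 128
a) 128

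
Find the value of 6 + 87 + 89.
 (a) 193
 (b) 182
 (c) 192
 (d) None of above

First: 6 + 87 = 93
Then: 93 + 89 = 182
b) 182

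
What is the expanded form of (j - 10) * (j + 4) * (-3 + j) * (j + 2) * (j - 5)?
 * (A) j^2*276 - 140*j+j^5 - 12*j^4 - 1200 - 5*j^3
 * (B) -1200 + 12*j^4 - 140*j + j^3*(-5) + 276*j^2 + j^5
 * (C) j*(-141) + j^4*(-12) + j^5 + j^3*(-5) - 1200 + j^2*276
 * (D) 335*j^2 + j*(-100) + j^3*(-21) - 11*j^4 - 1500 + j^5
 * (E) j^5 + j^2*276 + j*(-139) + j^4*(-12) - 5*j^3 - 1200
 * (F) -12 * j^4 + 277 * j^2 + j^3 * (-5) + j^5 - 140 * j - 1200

Expanding (j - 10) * (j + 4) * (-3 + j) * (j + 2) * (j - 5):
= j^2*276 - 140*j+j^5 - 12*j^4 - 1200 - 5*j^3
A) j^2*276 - 140*j+j^5 - 12*j^4 - 1200 - 5*j^3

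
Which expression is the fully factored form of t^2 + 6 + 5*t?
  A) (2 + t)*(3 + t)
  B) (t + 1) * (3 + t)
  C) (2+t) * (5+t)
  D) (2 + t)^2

We need to factor t^2 + 6 + 5*t.
The factored form is (2 + t)*(3 + t).
A) (2 + t)*(3 + t)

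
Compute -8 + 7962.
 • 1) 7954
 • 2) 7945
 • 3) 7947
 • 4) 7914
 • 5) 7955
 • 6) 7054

-8 + 7962 = 7954
1) 7954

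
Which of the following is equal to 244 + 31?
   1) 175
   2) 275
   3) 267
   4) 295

244 + 31 = 275
2) 275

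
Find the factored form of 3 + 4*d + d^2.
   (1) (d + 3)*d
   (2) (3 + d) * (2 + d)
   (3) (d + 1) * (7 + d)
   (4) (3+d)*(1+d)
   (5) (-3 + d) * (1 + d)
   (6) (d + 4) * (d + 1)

We need to factor 3 + 4*d + d^2.
The factored form is (3+d)*(1+d).
4) (3+d)*(1+d)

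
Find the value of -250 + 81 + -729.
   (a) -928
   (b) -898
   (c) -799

First: -250 + 81 = -169
Then: -169 + -729 = -898
b) -898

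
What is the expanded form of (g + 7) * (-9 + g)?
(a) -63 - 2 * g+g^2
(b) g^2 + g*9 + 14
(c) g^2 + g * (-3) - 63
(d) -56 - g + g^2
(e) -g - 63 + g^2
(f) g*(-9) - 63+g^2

Expanding (g + 7) * (-9 + g):
= -63 - 2 * g+g^2
a) -63 - 2 * g+g^2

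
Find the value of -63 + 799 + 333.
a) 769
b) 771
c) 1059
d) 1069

First: -63 + 799 = 736
Then: 736 + 333 = 1069
d) 1069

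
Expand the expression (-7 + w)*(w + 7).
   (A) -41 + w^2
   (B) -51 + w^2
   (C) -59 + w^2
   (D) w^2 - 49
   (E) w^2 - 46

Expanding (-7 + w)*(w + 7):
= w^2 - 49
D) w^2 - 49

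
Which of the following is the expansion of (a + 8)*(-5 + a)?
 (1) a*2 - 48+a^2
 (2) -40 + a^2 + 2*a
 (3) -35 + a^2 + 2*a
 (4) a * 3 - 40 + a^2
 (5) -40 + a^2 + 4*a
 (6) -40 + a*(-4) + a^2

Expanding (a + 8)*(-5 + a):
= a * 3 - 40 + a^2
4) a * 3 - 40 + a^2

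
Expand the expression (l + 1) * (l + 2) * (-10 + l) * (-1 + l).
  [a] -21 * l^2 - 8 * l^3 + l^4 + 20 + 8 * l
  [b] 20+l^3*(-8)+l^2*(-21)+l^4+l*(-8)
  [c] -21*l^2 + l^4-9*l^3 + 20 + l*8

Expanding (l + 1) * (l + 2) * (-10 + l) * (-1 + l):
= -21 * l^2 - 8 * l^3 + l^4 + 20 + 8 * l
a) -21 * l^2 - 8 * l^3 + l^4 + 20 + 8 * l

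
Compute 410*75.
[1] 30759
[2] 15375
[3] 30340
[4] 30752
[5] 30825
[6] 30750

410 * 75 = 30750
6) 30750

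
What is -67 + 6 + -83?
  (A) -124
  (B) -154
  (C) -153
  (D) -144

First: -67 + 6 = -61
Then: -61 + -83 = -144
D) -144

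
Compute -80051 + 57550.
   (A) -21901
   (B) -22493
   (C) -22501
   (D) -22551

-80051 + 57550 = -22501
C) -22501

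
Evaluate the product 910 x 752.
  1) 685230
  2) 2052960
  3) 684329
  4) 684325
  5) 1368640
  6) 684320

910 * 752 = 684320
6) 684320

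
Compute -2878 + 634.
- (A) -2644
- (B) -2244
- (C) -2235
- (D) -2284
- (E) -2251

-2878 + 634 = -2244
B) -2244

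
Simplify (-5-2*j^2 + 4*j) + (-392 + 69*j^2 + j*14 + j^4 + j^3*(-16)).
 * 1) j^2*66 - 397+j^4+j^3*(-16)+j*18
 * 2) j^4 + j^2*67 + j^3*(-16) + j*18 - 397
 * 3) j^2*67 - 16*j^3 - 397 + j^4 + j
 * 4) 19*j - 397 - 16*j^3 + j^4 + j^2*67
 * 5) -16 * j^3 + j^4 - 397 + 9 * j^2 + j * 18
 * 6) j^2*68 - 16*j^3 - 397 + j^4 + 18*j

Adding the polynomials and combining like terms:
(-5 - 2*j^2 + 4*j) + (-392 + 69*j^2 + j*14 + j^4 + j^3*(-16))
= j^4 + j^2*67 + j^3*(-16) + j*18 - 397
2) j^4 + j^2*67 + j^3*(-16) + j*18 - 397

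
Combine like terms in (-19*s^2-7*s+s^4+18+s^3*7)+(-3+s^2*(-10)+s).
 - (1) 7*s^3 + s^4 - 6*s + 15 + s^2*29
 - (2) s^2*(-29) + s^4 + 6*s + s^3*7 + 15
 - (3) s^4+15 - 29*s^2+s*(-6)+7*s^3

Adding the polynomials and combining like terms:
(-19*s^2 - 7*s + s^4 + 18 + s^3*7) + (-3 + s^2*(-10) + s)
= s^4+15 - 29*s^2+s*(-6)+7*s^3
3) s^4+15 - 29*s^2+s*(-6)+7*s^3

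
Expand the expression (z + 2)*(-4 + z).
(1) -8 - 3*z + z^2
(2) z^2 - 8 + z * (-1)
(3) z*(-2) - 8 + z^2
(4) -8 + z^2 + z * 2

Expanding (z + 2)*(-4 + z):
= z*(-2) - 8 + z^2
3) z*(-2) - 8 + z^2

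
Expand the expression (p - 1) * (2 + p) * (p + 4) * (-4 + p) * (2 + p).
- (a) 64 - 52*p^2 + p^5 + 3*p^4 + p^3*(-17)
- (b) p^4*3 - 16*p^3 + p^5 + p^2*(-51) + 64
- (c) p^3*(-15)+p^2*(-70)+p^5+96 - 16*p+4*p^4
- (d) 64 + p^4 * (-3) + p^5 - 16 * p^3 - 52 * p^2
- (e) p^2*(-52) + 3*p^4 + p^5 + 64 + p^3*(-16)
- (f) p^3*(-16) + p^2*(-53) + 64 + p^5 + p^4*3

Expanding (p - 1) * (2 + p) * (p + 4) * (-4 + p) * (2 + p):
= p^2*(-52) + 3*p^4 + p^5 + 64 + p^3*(-16)
e) p^2*(-52) + 3*p^4 + p^5 + 64 + p^3*(-16)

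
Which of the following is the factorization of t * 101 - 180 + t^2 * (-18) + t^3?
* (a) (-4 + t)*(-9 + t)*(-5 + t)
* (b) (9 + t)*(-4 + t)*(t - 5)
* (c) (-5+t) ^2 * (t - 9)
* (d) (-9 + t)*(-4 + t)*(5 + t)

We need to factor t * 101 - 180 + t^2 * (-18) + t^3.
The factored form is (-4 + t)*(-9 + t)*(-5 + t).
a) (-4 + t)*(-9 + t)*(-5 + t)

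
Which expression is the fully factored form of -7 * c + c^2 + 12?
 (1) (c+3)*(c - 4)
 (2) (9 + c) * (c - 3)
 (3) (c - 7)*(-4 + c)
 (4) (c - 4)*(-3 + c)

We need to factor -7 * c + c^2 + 12.
The factored form is (c - 4)*(-3 + c).
4) (c - 4)*(-3 + c)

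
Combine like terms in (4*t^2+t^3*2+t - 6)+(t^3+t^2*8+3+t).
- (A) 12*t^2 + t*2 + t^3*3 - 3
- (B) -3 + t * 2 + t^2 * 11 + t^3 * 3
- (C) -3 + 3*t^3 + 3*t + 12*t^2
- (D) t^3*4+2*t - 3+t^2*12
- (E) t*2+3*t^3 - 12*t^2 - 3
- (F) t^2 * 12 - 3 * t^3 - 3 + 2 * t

Adding the polynomials and combining like terms:
(4*t^2 + t^3*2 + t - 6) + (t^3 + t^2*8 + 3 + t)
= 12*t^2 + t*2 + t^3*3 - 3
A) 12*t^2 + t*2 + t^3*3 - 3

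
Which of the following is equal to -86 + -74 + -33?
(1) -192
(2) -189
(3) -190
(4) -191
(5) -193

First: -86 + -74 = -160
Then: -160 + -33 = -193
5) -193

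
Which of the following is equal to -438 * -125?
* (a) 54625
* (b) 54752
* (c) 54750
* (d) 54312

-438 * -125 = 54750
c) 54750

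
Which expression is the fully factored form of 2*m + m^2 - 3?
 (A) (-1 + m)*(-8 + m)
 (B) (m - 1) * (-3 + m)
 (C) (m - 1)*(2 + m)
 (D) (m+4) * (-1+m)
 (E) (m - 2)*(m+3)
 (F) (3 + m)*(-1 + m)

We need to factor 2*m + m^2 - 3.
The factored form is (3 + m)*(-1 + m).
F) (3 + m)*(-1 + m)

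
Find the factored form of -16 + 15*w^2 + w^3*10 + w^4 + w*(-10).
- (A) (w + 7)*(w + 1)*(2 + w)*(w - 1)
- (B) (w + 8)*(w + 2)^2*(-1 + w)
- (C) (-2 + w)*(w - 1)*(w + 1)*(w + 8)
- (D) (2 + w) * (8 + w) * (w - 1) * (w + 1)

We need to factor -16 + 15*w^2 + w^3*10 + w^4 + w*(-10).
The factored form is (2 + w) * (8 + w) * (w - 1) * (w + 1).
D) (2 + w) * (8 + w) * (w - 1) * (w + 1)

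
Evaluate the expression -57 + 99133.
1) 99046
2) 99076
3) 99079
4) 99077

-57 + 99133 = 99076
2) 99076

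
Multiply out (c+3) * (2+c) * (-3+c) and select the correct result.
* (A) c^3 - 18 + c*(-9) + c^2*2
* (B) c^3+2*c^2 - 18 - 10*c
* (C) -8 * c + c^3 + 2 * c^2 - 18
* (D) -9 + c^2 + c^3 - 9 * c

Expanding (c+3) * (2+c) * (-3+c):
= c^3 - 18 + c*(-9) + c^2*2
A) c^3 - 18 + c*(-9) + c^2*2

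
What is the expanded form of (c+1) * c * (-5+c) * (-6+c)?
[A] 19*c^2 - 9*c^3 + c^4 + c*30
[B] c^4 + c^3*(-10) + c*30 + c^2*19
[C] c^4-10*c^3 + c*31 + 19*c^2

Expanding (c+1) * c * (-5+c) * (-6+c):
= c^4 + c^3*(-10) + c*30 + c^2*19
B) c^4 + c^3*(-10) + c*30 + c^2*19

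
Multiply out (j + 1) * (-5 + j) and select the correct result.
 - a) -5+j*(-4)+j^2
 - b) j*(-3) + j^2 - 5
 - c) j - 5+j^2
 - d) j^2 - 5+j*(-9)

Expanding (j + 1) * (-5 + j):
= -5+j*(-4)+j^2
a) -5+j*(-4)+j^2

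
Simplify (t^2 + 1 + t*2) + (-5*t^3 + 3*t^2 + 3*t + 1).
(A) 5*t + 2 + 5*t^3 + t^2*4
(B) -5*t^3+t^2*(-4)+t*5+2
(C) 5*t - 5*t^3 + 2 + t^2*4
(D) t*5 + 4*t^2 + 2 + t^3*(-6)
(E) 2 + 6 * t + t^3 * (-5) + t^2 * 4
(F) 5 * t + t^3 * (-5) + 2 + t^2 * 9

Adding the polynomials and combining like terms:
(t^2 + 1 + t*2) + (-5*t^3 + 3*t^2 + 3*t + 1)
= 5*t - 5*t^3 + 2 + t^2*4
C) 5*t - 5*t^3 + 2 + t^2*4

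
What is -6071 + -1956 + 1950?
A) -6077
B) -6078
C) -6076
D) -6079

First: -6071 + -1956 = -8027
Then: -8027 + 1950 = -6077
A) -6077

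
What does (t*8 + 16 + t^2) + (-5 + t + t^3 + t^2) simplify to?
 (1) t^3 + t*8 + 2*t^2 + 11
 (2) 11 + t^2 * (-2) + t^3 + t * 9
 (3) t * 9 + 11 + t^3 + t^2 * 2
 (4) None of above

Adding the polynomials and combining like terms:
(t*8 + 16 + t^2) + (-5 + t + t^3 + t^2)
= t * 9 + 11 + t^3 + t^2 * 2
3) t * 9 + 11 + t^3 + t^2 * 2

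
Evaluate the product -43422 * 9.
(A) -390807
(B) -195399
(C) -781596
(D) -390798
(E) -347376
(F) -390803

-43422 * 9 = -390798
D) -390798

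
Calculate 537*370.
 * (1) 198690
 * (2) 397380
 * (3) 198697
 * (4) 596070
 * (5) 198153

537 * 370 = 198690
1) 198690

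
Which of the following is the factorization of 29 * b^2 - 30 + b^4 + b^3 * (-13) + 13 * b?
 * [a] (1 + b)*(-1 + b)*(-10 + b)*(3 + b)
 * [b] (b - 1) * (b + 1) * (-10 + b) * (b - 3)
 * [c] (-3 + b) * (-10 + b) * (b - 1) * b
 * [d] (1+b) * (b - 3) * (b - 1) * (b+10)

We need to factor 29 * b^2 - 30 + b^4 + b^3 * (-13) + 13 * b.
The factored form is (b - 1) * (b + 1) * (-10 + b) * (b - 3).
b) (b - 1) * (b + 1) * (-10 + b) * (b - 3)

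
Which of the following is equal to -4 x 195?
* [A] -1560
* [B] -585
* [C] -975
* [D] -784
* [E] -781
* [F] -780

-4 * 195 = -780
F) -780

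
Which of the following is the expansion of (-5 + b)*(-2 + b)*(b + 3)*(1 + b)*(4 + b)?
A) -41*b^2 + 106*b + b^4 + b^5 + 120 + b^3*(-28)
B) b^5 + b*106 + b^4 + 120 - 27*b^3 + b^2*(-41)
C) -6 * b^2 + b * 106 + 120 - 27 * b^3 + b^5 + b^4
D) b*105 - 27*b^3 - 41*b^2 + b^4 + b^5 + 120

Expanding (-5 + b)*(-2 + b)*(b + 3)*(1 + b)*(4 + b):
= b^5 + b*106 + b^4 + 120 - 27*b^3 + b^2*(-41)
B) b^5 + b*106 + b^4 + 120 - 27*b^3 + b^2*(-41)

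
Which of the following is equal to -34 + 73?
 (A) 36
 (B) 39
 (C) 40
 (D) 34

-34 + 73 = 39
B) 39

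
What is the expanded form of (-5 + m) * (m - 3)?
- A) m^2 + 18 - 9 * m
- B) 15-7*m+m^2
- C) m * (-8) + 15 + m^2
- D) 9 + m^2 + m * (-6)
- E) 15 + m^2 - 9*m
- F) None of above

Expanding (-5 + m) * (m - 3):
= m * (-8) + 15 + m^2
C) m * (-8) + 15 + m^2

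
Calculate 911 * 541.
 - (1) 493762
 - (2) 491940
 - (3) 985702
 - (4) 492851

911 * 541 = 492851
4) 492851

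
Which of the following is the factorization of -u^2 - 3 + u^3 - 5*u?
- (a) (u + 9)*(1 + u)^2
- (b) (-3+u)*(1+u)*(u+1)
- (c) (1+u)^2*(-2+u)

We need to factor -u^2 - 3 + u^3 - 5*u.
The factored form is (-3+u)*(1+u)*(u+1).
b) (-3+u)*(1+u)*(u+1)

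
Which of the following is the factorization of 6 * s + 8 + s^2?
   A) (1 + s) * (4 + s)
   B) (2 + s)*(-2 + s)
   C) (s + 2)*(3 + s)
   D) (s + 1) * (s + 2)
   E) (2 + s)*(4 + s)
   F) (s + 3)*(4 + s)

We need to factor 6 * s + 8 + s^2.
The factored form is (2 + s)*(4 + s).
E) (2 + s)*(4 + s)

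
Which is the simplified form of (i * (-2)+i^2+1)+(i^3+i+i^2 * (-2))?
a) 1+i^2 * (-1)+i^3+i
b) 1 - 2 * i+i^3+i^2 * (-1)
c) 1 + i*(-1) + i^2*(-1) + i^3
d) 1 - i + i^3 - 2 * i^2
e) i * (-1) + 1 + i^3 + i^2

Adding the polynomials and combining like terms:
(i*(-2) + i^2 + 1) + (i^3 + i + i^2*(-2))
= 1 + i*(-1) + i^2*(-1) + i^3
c) 1 + i*(-1) + i^2*(-1) + i^3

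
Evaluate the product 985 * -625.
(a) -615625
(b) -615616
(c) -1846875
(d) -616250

985 * -625 = -615625
a) -615625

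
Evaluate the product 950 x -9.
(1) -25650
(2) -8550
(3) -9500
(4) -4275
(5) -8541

950 * -9 = -8550
2) -8550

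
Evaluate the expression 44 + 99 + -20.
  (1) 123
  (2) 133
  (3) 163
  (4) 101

First: 44 + 99 = 143
Then: 143 + -20 = 123
1) 123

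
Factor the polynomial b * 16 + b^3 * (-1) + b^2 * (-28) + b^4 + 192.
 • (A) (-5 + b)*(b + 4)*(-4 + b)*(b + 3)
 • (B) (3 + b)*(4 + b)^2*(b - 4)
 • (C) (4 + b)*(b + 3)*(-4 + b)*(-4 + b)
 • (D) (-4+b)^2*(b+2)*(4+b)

We need to factor b * 16 + b^3 * (-1) + b^2 * (-28) + b^4 + 192.
The factored form is (4 + b)*(b + 3)*(-4 + b)*(-4 + b).
C) (4 + b)*(b + 3)*(-4 + b)*(-4 + b)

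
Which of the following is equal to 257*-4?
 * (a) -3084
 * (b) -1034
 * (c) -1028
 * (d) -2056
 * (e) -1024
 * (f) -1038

257 * -4 = -1028
c) -1028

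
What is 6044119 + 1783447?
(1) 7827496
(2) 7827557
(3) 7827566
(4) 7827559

6044119 + 1783447 = 7827566
3) 7827566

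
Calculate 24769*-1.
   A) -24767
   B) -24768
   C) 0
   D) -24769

24769 * -1 = -24769
D) -24769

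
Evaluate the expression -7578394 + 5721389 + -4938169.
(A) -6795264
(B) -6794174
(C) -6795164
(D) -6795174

First: -7578394 + 5721389 = -1857005
Then: -1857005 + -4938169 = -6795174
D) -6795174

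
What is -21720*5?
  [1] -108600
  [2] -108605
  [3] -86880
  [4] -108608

-21720 * 5 = -108600
1) -108600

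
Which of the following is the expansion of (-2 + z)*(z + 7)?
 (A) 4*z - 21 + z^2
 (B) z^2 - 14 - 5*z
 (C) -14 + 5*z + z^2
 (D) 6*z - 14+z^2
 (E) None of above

Expanding (-2 + z)*(z + 7):
= -14 + 5*z + z^2
C) -14 + 5*z + z^2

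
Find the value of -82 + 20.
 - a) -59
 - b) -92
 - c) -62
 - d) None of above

-82 + 20 = -62
c) -62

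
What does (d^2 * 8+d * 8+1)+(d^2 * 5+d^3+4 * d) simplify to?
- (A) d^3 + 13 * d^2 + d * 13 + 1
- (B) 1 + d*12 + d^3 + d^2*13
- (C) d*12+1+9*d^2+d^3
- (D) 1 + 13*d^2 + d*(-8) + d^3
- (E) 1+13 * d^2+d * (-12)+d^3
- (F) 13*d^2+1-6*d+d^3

Adding the polynomials and combining like terms:
(d^2*8 + d*8 + 1) + (d^2*5 + d^3 + 4*d)
= 1 + d*12 + d^3 + d^2*13
B) 1 + d*12 + d^3 + d^2*13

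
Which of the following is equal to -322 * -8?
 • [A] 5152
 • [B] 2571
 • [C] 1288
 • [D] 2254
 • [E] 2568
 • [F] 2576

-322 * -8 = 2576
F) 2576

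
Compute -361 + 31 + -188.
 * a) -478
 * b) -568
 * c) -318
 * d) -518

First: -361 + 31 = -330
Then: -330 + -188 = -518
d) -518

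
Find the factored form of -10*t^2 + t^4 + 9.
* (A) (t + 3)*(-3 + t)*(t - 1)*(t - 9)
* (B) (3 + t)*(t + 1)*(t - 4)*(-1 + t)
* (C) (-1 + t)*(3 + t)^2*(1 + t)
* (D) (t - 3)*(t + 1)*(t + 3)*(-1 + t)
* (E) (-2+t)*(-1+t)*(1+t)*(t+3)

We need to factor -10*t^2 + t^4 + 9.
The factored form is (t - 3)*(t + 1)*(t + 3)*(-1 + t).
D) (t - 3)*(t + 1)*(t + 3)*(-1 + t)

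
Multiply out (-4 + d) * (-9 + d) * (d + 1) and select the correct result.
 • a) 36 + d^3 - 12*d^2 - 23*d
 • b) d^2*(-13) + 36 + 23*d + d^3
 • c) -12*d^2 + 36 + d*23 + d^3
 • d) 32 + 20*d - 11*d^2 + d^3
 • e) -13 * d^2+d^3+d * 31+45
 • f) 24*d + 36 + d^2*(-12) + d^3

Expanding (-4 + d) * (-9 + d) * (d + 1):
= -12*d^2 + 36 + d*23 + d^3
c) -12*d^2 + 36 + d*23 + d^3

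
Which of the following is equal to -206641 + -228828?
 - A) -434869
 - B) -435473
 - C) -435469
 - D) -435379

-206641 + -228828 = -435469
C) -435469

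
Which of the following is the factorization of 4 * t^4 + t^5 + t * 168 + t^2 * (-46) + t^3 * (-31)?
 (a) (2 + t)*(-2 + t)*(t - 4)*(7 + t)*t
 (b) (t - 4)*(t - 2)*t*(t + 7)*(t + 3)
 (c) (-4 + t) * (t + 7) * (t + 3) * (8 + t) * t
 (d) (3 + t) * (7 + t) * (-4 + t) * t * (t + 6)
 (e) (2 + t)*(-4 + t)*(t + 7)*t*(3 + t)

We need to factor 4 * t^4 + t^5 + t * 168 + t^2 * (-46) + t^3 * (-31).
The factored form is (t - 4)*(t - 2)*t*(t + 7)*(t + 3).
b) (t - 4)*(t - 2)*t*(t + 7)*(t + 3)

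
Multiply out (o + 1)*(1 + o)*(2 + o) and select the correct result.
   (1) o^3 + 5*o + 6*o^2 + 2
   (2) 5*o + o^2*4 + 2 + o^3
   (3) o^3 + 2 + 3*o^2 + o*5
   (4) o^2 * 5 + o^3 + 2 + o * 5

Expanding (o + 1)*(1 + o)*(2 + o):
= 5*o + o^2*4 + 2 + o^3
2) 5*o + o^2*4 + 2 + o^3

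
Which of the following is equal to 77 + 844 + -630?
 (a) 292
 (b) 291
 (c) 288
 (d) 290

First: 77 + 844 = 921
Then: 921 + -630 = 291
b) 291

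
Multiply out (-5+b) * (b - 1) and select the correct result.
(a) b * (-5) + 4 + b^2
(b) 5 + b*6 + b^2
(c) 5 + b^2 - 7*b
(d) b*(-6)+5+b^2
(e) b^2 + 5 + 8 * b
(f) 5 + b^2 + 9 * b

Expanding (-5+b) * (b - 1):
= b*(-6)+5+b^2
d) b*(-6)+5+b^2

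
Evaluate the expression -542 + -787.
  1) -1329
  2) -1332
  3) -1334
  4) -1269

-542 + -787 = -1329
1) -1329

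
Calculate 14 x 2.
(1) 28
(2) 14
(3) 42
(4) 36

14 * 2 = 28
1) 28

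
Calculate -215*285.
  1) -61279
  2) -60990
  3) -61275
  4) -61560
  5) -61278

-215 * 285 = -61275
3) -61275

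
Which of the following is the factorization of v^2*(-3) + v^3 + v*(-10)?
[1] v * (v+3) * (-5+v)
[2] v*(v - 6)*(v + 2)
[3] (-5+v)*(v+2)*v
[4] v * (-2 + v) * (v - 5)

We need to factor v^2*(-3) + v^3 + v*(-10).
The factored form is (-5+v)*(v+2)*v.
3) (-5+v)*(v+2)*v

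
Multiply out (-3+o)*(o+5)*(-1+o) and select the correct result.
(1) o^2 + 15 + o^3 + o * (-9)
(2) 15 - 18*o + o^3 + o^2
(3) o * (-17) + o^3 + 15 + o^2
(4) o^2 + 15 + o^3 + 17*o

Expanding (-3+o)*(o+5)*(-1+o):
= o * (-17) + o^3 + 15 + o^2
3) o * (-17) + o^3 + 15 + o^2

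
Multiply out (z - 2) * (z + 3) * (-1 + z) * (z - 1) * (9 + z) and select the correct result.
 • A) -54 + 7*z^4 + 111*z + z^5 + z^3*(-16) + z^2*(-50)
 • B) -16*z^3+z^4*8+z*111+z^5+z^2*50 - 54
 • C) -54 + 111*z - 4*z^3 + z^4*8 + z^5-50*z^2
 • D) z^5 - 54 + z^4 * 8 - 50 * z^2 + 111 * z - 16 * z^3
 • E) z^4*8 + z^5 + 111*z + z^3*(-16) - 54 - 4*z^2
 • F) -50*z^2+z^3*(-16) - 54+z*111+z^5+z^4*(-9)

Expanding (z - 2) * (z + 3) * (-1 + z) * (z - 1) * (9 + z):
= z^5 - 54 + z^4 * 8 - 50 * z^2 + 111 * z - 16 * z^3
D) z^5 - 54 + z^4 * 8 - 50 * z^2 + 111 * z - 16 * z^3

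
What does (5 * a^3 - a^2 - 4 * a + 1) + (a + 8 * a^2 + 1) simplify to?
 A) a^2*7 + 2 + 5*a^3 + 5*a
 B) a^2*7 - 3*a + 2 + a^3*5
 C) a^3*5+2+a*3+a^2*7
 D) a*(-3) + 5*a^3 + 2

Adding the polynomials and combining like terms:
(5*a^3 - a^2 - 4*a + 1) + (a + 8*a^2 + 1)
= a^2*7 - 3*a + 2 + a^3*5
B) a^2*7 - 3*a + 2 + a^3*5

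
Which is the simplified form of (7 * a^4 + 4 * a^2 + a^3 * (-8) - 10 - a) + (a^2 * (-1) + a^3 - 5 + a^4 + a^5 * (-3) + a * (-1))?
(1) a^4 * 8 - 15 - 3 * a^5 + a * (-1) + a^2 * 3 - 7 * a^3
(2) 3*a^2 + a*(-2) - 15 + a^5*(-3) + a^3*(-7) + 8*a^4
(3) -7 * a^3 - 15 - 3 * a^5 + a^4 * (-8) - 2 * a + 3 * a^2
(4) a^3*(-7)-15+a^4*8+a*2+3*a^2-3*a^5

Adding the polynomials and combining like terms:
(7*a^4 + 4*a^2 + a^3*(-8) - 10 - a) + (a^2*(-1) + a^3 - 5 + a^4 + a^5*(-3) + a*(-1))
= 3*a^2 + a*(-2) - 15 + a^5*(-3) + a^3*(-7) + 8*a^4
2) 3*a^2 + a*(-2) - 15 + a^5*(-3) + a^3*(-7) + 8*a^4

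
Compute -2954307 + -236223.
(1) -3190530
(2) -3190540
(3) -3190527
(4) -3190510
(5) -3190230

-2954307 + -236223 = -3190530
1) -3190530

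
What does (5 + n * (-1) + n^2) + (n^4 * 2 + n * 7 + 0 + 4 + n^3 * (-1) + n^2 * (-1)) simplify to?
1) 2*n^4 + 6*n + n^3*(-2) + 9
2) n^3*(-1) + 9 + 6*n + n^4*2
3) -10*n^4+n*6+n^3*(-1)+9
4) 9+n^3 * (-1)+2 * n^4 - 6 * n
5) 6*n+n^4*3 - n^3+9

Adding the polynomials and combining like terms:
(5 + n*(-1) + n^2) + (n^4*2 + n*7 + 0 + 4 + n^3*(-1) + n^2*(-1))
= n^3*(-1) + 9 + 6*n + n^4*2
2) n^3*(-1) + 9 + 6*n + n^4*2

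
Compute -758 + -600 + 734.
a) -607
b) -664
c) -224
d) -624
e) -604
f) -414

First: -758 + -600 = -1358
Then: -1358 + 734 = -624
d) -624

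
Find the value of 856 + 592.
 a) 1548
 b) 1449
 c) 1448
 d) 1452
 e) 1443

856 + 592 = 1448
c) 1448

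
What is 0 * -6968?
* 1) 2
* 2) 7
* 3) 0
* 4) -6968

0 * -6968 = 0
3) 0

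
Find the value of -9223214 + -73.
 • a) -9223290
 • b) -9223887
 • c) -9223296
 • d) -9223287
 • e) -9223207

-9223214 + -73 = -9223287
d) -9223287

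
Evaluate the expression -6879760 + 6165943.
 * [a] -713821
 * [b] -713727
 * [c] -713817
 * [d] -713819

-6879760 + 6165943 = -713817
c) -713817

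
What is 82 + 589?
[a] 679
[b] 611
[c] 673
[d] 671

82 + 589 = 671
d) 671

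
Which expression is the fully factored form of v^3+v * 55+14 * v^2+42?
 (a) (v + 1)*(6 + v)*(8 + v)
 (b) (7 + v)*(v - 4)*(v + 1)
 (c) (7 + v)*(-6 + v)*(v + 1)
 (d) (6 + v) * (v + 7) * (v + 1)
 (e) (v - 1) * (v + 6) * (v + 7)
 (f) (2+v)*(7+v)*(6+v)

We need to factor v^3+v * 55+14 * v^2+42.
The factored form is (6 + v) * (v + 7) * (v + 1).
d) (6 + v) * (v + 7) * (v + 1)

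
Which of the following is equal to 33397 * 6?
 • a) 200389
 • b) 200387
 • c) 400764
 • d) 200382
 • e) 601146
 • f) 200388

33397 * 6 = 200382
d) 200382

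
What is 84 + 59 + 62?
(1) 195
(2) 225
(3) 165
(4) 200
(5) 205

First: 84 + 59 = 143
Then: 143 + 62 = 205
5) 205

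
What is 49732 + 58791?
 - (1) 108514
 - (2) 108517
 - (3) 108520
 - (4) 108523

49732 + 58791 = 108523
4) 108523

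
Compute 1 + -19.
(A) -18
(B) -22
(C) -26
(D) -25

1 + -19 = -18
A) -18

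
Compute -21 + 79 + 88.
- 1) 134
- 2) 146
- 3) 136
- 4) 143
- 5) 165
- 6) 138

First: -21 + 79 = 58
Then: 58 + 88 = 146
2) 146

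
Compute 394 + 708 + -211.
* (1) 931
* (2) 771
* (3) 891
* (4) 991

First: 394 + 708 = 1102
Then: 1102 + -211 = 891
3) 891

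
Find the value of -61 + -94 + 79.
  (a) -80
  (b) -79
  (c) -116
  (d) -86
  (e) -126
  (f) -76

First: -61 + -94 = -155
Then: -155 + 79 = -76
f) -76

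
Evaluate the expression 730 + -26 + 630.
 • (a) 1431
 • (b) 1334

First: 730 + -26 = 704
Then: 704 + 630 = 1334
b) 1334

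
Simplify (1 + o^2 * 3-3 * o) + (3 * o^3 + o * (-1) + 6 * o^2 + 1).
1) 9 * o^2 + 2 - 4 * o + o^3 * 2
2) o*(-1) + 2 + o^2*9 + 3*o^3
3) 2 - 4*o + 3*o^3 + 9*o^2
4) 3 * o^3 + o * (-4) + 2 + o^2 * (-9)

Adding the polynomials and combining like terms:
(1 + o^2*3 - 3*o) + (3*o^3 + o*(-1) + 6*o^2 + 1)
= 2 - 4*o + 3*o^3 + 9*o^2
3) 2 - 4*o + 3*o^3 + 9*o^2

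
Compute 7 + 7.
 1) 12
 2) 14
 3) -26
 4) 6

7 + 7 = 14
2) 14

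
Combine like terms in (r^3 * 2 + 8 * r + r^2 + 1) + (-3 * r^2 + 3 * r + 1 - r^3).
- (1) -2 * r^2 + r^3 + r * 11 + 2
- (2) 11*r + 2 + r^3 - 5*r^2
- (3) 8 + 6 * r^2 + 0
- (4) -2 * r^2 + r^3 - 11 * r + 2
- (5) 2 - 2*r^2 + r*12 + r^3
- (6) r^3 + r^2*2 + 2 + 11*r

Adding the polynomials and combining like terms:
(r^3*2 + 8*r + r^2 + 1) + (-3*r^2 + 3*r + 1 - r^3)
= -2 * r^2 + r^3 + r * 11 + 2
1) -2 * r^2 + r^3 + r * 11 + 2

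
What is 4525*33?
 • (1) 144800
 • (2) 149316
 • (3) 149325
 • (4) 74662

4525 * 33 = 149325
3) 149325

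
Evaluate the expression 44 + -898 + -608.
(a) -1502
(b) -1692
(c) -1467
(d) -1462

First: 44 + -898 = -854
Then: -854 + -608 = -1462
d) -1462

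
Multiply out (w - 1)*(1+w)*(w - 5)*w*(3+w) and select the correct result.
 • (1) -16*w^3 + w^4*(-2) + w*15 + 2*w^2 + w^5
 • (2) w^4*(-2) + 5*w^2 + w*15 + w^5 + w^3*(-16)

Expanding (w - 1)*(1+w)*(w - 5)*w*(3+w):
= -16*w^3 + w^4*(-2) + w*15 + 2*w^2 + w^5
1) -16*w^3 + w^4*(-2) + w*15 + 2*w^2 + w^5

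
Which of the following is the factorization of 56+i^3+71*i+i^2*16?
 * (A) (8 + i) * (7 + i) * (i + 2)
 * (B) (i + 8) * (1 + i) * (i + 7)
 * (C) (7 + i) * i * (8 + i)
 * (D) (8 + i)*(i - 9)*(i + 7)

We need to factor 56+i^3+71*i+i^2*16.
The factored form is (i + 8) * (1 + i) * (i + 7).
B) (i + 8) * (1 + i) * (i + 7)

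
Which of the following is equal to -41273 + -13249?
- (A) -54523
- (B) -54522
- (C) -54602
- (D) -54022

-41273 + -13249 = -54522
B) -54522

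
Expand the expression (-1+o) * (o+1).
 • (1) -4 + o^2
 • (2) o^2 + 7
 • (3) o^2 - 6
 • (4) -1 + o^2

Expanding (-1+o) * (o+1):
= -1 + o^2
4) -1 + o^2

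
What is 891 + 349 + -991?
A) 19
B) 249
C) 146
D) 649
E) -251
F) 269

First: 891 + 349 = 1240
Then: 1240 + -991 = 249
B) 249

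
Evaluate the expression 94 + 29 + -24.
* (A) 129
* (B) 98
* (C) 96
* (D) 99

First: 94 + 29 = 123
Then: 123 + -24 = 99
D) 99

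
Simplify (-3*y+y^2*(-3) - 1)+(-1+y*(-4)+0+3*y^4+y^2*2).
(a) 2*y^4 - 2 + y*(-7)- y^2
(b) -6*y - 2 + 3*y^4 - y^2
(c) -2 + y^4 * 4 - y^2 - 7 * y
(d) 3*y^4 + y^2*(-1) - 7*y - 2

Adding the polynomials and combining like terms:
(-3*y + y^2*(-3) - 1) + (-1 + y*(-4) + 0 + 3*y^4 + y^2*2)
= 3*y^4 + y^2*(-1) - 7*y - 2
d) 3*y^4 + y^2*(-1) - 7*y - 2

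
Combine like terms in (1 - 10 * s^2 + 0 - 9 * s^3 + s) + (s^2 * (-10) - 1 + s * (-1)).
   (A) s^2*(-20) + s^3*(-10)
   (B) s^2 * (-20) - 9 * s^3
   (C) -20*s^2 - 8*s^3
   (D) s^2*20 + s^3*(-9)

Adding the polynomials and combining like terms:
(1 - 10*s^2 + 0 - 9*s^3 + s) + (s^2*(-10) - 1 + s*(-1))
= s^2 * (-20) - 9 * s^3
B) s^2 * (-20) - 9 * s^3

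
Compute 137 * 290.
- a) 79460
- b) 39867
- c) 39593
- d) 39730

137 * 290 = 39730
d) 39730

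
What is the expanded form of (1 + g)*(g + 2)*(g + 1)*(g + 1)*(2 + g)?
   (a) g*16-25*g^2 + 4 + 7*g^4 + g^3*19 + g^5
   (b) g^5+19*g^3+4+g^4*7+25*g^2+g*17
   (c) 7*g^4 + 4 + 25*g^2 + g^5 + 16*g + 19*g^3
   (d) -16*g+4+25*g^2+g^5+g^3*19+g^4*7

Expanding (1 + g)*(g + 2)*(g + 1)*(g + 1)*(2 + g):
= 7*g^4 + 4 + 25*g^2 + g^5 + 16*g + 19*g^3
c) 7*g^4 + 4 + 25*g^2 + g^5 + 16*g + 19*g^3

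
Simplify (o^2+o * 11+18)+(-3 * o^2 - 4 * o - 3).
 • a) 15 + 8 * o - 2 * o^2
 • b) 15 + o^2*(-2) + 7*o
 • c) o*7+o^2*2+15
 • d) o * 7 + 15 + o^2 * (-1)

Adding the polynomials and combining like terms:
(o^2 + o*11 + 18) + (-3*o^2 - 4*o - 3)
= 15 + o^2*(-2) + 7*o
b) 15 + o^2*(-2) + 7*o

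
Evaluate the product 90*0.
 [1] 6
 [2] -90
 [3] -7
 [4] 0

90 * 0 = 0
4) 0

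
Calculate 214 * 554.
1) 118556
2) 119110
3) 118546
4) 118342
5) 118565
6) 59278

214 * 554 = 118556
1) 118556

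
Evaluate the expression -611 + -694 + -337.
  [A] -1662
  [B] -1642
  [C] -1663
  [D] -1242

First: -611 + -694 = -1305
Then: -1305 + -337 = -1642
B) -1642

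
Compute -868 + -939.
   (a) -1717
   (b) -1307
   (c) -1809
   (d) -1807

-868 + -939 = -1807
d) -1807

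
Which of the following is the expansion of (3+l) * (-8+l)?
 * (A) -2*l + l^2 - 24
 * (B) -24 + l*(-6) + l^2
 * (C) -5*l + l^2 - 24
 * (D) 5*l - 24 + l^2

Expanding (3+l) * (-8+l):
= -5*l + l^2 - 24
C) -5*l + l^2 - 24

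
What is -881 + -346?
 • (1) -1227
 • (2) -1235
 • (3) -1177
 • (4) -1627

-881 + -346 = -1227
1) -1227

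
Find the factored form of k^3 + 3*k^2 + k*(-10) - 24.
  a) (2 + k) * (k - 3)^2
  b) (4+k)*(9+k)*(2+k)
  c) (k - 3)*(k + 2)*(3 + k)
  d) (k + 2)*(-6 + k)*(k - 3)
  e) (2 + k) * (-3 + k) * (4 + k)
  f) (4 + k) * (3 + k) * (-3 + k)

We need to factor k^3 + 3*k^2 + k*(-10) - 24.
The factored form is (2 + k) * (-3 + k) * (4 + k).
e) (2 + k) * (-3 + k) * (4 + k)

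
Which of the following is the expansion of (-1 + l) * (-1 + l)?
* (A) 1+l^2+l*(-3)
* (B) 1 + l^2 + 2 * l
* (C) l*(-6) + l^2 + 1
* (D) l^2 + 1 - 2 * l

Expanding (-1 + l) * (-1 + l):
= l^2 + 1 - 2 * l
D) l^2 + 1 - 2 * l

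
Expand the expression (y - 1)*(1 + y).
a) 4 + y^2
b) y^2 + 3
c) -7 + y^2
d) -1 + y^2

Expanding (y - 1)*(1 + y):
= -1 + y^2
d) -1 + y^2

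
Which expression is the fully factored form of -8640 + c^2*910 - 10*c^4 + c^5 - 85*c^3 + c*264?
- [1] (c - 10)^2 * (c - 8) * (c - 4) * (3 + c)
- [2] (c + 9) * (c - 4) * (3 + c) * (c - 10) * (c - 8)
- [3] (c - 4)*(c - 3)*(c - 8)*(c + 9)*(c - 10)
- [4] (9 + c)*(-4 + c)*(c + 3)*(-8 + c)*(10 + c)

We need to factor -8640 + c^2*910 - 10*c^4 + c^5 - 85*c^3 + c*264.
The factored form is (c + 9) * (c - 4) * (3 + c) * (c - 10) * (c - 8).
2) (c + 9) * (c - 4) * (3 + c) * (c - 10) * (c - 8)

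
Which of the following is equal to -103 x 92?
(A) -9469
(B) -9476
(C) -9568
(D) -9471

-103 * 92 = -9476
B) -9476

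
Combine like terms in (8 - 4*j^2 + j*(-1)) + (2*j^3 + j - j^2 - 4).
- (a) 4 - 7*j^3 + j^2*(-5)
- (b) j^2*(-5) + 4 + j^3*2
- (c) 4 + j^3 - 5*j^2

Adding the polynomials and combining like terms:
(8 - 4*j^2 + j*(-1)) + (2*j^3 + j - j^2 - 4)
= j^2*(-5) + 4 + j^3*2
b) j^2*(-5) + 4 + j^3*2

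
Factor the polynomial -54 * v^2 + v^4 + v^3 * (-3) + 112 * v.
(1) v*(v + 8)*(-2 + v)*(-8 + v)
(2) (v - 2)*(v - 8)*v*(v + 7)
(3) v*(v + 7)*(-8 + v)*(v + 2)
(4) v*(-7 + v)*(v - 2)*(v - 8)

We need to factor -54 * v^2 + v^4 + v^3 * (-3) + 112 * v.
The factored form is (v - 2)*(v - 8)*v*(v + 7).
2) (v - 2)*(v - 8)*v*(v + 7)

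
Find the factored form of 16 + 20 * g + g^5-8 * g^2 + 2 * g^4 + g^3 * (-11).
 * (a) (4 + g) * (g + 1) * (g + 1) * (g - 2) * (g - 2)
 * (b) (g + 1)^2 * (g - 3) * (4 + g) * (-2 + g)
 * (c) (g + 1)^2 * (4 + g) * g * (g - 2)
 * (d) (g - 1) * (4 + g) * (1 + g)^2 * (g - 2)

We need to factor 16 + 20 * g + g^5-8 * g^2 + 2 * g^4 + g^3 * (-11).
The factored form is (4 + g) * (g + 1) * (g + 1) * (g - 2) * (g - 2).
a) (4 + g) * (g + 1) * (g + 1) * (g - 2) * (g - 2)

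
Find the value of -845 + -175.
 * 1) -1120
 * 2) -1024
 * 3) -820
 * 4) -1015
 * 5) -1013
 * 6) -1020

-845 + -175 = -1020
6) -1020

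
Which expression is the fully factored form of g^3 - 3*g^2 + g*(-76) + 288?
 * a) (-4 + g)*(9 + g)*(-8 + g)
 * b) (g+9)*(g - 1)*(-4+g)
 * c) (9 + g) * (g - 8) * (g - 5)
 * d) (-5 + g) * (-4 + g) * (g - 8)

We need to factor g^3 - 3*g^2 + g*(-76) + 288.
The factored form is (-4 + g)*(9 + g)*(-8 + g).
a) (-4 + g)*(9 + g)*(-8 + g)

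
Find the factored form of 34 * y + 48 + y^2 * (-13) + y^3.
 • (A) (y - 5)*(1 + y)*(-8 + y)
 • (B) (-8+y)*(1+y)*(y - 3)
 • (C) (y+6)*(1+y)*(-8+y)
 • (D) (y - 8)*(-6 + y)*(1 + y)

We need to factor 34 * y + 48 + y^2 * (-13) + y^3.
The factored form is (y - 8)*(-6 + y)*(1 + y).
D) (y - 8)*(-6 + y)*(1 + y)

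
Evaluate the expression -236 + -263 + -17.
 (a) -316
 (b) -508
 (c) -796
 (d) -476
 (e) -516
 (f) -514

First: -236 + -263 = -499
Then: -499 + -17 = -516
e) -516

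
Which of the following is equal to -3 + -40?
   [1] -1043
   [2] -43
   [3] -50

-3 + -40 = -43
2) -43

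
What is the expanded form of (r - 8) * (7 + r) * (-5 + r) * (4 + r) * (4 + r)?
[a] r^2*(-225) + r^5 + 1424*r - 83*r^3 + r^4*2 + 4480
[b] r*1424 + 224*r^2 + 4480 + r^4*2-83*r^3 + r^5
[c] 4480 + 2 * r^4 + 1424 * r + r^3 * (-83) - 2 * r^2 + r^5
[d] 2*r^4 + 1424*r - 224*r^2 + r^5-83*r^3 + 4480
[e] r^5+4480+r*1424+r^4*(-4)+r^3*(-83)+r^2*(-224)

Expanding (r - 8) * (7 + r) * (-5 + r) * (4 + r) * (4 + r):
= 2*r^4 + 1424*r - 224*r^2 + r^5-83*r^3 + 4480
d) 2*r^4 + 1424*r - 224*r^2 + r^5-83*r^3 + 4480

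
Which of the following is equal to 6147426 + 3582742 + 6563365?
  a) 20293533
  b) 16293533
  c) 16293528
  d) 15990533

First: 6147426 + 3582742 = 9730168
Then: 9730168 + 6563365 = 16293533
b) 16293533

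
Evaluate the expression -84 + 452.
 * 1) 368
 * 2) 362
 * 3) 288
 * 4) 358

-84 + 452 = 368
1) 368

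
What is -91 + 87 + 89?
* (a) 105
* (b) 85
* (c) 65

First: -91 + 87 = -4
Then: -4 + 89 = 85
b) 85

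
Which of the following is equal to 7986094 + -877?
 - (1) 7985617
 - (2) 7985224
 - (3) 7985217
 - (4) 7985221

7986094 + -877 = 7985217
3) 7985217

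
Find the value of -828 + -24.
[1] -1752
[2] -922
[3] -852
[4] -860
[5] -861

-828 + -24 = -852
3) -852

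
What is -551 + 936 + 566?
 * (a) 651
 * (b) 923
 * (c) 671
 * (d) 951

First: -551 + 936 = 385
Then: 385 + 566 = 951
d) 951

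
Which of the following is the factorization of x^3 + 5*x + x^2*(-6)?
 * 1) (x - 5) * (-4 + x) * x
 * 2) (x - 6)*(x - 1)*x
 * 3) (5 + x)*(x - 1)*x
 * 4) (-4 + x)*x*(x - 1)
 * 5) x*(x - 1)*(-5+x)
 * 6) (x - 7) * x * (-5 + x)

We need to factor x^3 + 5*x + x^2*(-6).
The factored form is x*(x - 1)*(-5+x).
5) x*(x - 1)*(-5+x)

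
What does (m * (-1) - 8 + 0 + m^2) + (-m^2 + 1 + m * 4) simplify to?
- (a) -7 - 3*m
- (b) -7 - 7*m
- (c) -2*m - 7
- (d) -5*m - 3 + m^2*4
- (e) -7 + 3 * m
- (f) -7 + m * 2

Adding the polynomials and combining like terms:
(m*(-1) - 8 + 0 + m^2) + (-m^2 + 1 + m*4)
= -7 + 3 * m
e) -7 + 3 * m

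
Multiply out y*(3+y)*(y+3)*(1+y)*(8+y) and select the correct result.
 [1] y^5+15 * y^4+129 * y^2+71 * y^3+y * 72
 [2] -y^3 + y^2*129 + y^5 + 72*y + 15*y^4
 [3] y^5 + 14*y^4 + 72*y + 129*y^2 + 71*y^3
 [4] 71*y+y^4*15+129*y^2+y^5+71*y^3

Expanding y*(3+y)*(y+3)*(1+y)*(8+y):
= y^5+15 * y^4+129 * y^2+71 * y^3+y * 72
1) y^5+15 * y^4+129 * y^2+71 * y^3+y * 72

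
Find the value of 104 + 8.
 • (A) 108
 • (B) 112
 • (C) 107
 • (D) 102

104 + 8 = 112
B) 112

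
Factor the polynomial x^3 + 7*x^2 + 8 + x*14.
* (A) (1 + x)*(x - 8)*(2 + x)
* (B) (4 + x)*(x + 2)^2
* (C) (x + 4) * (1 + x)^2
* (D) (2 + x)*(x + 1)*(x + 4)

We need to factor x^3 + 7*x^2 + 8 + x*14.
The factored form is (2 + x)*(x + 1)*(x + 4).
D) (2 + x)*(x + 1)*(x + 4)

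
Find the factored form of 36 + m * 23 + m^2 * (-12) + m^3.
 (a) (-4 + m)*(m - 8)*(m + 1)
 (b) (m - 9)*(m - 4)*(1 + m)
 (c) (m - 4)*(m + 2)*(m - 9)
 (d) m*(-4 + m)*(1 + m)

We need to factor 36 + m * 23 + m^2 * (-12) + m^3.
The factored form is (m - 9)*(m - 4)*(1 + m).
b) (m - 9)*(m - 4)*(1 + m)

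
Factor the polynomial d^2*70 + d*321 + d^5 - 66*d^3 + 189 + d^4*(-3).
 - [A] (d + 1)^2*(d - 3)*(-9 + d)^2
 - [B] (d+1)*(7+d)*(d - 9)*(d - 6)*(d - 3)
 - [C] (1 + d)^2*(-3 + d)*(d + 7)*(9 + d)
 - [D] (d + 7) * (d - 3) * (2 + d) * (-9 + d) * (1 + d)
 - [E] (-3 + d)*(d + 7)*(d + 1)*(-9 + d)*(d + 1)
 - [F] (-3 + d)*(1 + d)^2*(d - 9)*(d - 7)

We need to factor d^2*70 + d*321 + d^5 - 66*d^3 + 189 + d^4*(-3).
The factored form is (-3 + d)*(d + 7)*(d + 1)*(-9 + d)*(d + 1).
E) (-3 + d)*(d + 7)*(d + 1)*(-9 + d)*(d + 1)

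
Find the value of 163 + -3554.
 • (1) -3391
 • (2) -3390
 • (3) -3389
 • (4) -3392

163 + -3554 = -3391
1) -3391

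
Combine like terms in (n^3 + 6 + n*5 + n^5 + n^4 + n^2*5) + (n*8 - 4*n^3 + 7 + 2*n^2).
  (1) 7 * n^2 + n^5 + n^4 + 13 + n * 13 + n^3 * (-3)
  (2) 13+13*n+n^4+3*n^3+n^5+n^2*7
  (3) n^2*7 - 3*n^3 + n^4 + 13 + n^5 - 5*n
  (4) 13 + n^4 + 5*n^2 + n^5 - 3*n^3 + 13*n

Adding the polynomials and combining like terms:
(n^3 + 6 + n*5 + n^5 + n^4 + n^2*5) + (n*8 - 4*n^3 + 7 + 2*n^2)
= 7 * n^2 + n^5 + n^4 + 13 + n * 13 + n^3 * (-3)
1) 7 * n^2 + n^5 + n^4 + 13 + n * 13 + n^3 * (-3)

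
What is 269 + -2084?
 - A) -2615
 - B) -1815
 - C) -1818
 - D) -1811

269 + -2084 = -1815
B) -1815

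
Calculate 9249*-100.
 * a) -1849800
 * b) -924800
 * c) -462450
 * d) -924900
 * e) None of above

9249 * -100 = -924900
d) -924900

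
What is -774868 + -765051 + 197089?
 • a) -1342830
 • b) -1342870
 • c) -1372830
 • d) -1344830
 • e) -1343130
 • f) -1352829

First: -774868 + -765051 = -1539919
Then: -1539919 + 197089 = -1342830
a) -1342830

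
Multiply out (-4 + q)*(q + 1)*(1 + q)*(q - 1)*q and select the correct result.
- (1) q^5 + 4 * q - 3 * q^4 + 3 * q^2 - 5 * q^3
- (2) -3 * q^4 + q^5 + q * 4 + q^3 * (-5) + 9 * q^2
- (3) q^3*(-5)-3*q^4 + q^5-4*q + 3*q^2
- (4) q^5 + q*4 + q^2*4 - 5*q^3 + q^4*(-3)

Expanding (-4 + q)*(q + 1)*(1 + q)*(q - 1)*q:
= q^5 + 4 * q - 3 * q^4 + 3 * q^2 - 5 * q^3
1) q^5 + 4 * q - 3 * q^4 + 3 * q^2 - 5 * q^3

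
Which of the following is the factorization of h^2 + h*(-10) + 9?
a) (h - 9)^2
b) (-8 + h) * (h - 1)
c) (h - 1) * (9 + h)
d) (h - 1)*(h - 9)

We need to factor h^2 + h*(-10) + 9.
The factored form is (h - 1)*(h - 9).
d) (h - 1)*(h - 9)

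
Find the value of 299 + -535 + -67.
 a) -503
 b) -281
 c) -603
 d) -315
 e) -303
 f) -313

First: 299 + -535 = -236
Then: -236 + -67 = -303
e) -303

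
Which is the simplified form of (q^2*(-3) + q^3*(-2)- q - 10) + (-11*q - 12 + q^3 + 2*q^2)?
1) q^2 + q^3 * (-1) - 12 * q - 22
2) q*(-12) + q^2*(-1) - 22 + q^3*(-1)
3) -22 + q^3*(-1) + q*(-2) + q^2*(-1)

Adding the polynomials and combining like terms:
(q^2*(-3) + q^3*(-2) - q - 10) + (-11*q - 12 + q^3 + 2*q^2)
= q*(-12) + q^2*(-1) - 22 + q^3*(-1)
2) q*(-12) + q^2*(-1) - 22 + q^3*(-1)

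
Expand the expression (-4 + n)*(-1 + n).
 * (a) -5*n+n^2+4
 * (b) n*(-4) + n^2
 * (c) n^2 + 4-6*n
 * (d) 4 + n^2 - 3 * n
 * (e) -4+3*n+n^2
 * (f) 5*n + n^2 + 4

Expanding (-4 + n)*(-1 + n):
= -5*n+n^2+4
a) -5*n+n^2+4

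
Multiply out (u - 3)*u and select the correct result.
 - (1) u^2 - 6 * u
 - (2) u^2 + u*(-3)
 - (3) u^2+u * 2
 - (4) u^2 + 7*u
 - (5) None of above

Expanding (u - 3)*u:
= u^2 + u*(-3)
2) u^2 + u*(-3)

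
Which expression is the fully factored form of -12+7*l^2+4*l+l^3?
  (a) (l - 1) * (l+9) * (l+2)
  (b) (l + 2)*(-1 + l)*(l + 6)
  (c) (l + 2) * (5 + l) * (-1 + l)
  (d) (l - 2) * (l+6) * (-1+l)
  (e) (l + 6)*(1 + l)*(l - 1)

We need to factor -12+7*l^2+4*l+l^3.
The factored form is (l + 2)*(-1 + l)*(l + 6).
b) (l + 2)*(-1 + l)*(l + 6)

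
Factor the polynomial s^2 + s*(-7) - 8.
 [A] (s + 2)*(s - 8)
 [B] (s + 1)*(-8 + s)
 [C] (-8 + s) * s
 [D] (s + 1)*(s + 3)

We need to factor s^2 + s*(-7) - 8.
The factored form is (s + 1)*(-8 + s).
B) (s + 1)*(-8 + s)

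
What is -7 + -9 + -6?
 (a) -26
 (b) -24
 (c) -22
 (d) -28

First: -7 + -9 = -16
Then: -16 + -6 = -22
c) -22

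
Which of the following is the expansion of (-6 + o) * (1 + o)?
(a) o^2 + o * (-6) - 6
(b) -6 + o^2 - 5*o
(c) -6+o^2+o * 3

Expanding (-6 + o) * (1 + o):
= -6 + o^2 - 5*o
b) -6 + o^2 - 5*o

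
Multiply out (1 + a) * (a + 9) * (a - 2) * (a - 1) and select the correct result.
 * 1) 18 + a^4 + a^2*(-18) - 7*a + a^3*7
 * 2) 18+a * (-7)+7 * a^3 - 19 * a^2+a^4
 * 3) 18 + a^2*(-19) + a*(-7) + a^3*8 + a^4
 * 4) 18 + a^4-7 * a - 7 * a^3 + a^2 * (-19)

Expanding (1 + a) * (a + 9) * (a - 2) * (a - 1):
= 18+a * (-7)+7 * a^3 - 19 * a^2+a^4
2) 18+a * (-7)+7 * a^3 - 19 * a^2+a^4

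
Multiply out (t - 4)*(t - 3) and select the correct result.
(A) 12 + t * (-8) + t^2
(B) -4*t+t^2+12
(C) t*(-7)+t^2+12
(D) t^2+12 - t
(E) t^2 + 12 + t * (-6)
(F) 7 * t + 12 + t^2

Expanding (t - 4)*(t - 3):
= t*(-7)+t^2+12
C) t*(-7)+t^2+12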